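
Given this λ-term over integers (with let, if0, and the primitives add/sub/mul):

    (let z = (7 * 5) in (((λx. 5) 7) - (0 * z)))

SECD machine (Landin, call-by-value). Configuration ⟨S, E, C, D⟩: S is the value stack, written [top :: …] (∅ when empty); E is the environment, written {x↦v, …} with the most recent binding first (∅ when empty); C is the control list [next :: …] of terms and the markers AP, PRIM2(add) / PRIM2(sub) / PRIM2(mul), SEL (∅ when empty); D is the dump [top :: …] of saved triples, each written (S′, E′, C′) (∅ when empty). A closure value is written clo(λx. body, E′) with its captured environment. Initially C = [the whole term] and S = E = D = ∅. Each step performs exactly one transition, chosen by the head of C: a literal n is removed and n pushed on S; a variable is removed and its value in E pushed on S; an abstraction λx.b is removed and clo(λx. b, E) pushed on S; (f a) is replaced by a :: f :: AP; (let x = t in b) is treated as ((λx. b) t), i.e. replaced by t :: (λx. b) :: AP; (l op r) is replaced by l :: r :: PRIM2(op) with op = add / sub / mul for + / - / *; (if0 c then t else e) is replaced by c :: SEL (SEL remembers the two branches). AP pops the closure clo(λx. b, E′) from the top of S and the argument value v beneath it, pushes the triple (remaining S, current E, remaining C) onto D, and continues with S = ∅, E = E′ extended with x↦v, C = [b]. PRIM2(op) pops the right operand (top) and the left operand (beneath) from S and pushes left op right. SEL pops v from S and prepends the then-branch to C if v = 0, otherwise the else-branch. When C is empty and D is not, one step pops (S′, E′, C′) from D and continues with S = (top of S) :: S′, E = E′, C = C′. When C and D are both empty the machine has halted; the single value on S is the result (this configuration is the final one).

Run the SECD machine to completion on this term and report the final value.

Answer: 5

Machine steps:
0. ⟨S=∅; E=∅; C=[(let z = (7 * 5) in (((λx. 5) 7) - (0 * z)))]; D=∅⟩
1. ⟨S=∅; E=∅; C=[(7 * 5) :: (λz. (((λx. 5) 7) - (0 * z))) :: AP]; D=∅⟩
2. ⟨S=∅; E=∅; C=[7 :: 5 :: PRIM2(mul) :: (λz. (((λx. 5) 7) - (0 * z))) :: AP]; D=∅⟩
3. ⟨S=[7]; E=∅; C=[5 :: PRIM2(mul) :: (λz. (((λx. 5) 7) - (0 * z))) :: AP]; D=∅⟩
4. ⟨S=[5 :: 7]; E=∅; C=[PRIM2(mul) :: (λz. (((λx. 5) 7) - (0 * z))) :: AP]; D=∅⟩
5. ⟨S=[35]; E=∅; C=[(λz. (((λx. 5) 7) - (0 * z))) :: AP]; D=∅⟩
6. ⟨S=[clo(λz. (((λx. 5) 7) - (0 * z)), ∅) :: 35]; E=∅; C=[AP]; D=∅⟩
7. ⟨S=∅; E={z↦35}; C=[(((λx. 5) 7) - (0 * z))]; D=[(∅, ∅, ∅)]⟩
8. ⟨S=∅; E={z↦35}; C=[((λx. 5) 7) :: (0 * z) :: PRIM2(sub)]; D=[(∅, ∅, ∅)]⟩
9. ⟨S=∅; E={z↦35}; C=[7 :: (λx. 5) :: AP :: (0 * z) :: PRIM2(sub)]; D=[(∅, ∅, ∅)]⟩
10. ⟨S=[7]; E={z↦35}; C=[(λx. 5) :: AP :: (0 * z) :: PRIM2(sub)]; D=[(∅, ∅, ∅)]⟩
11. ⟨S=[clo(λx. 5, {z↦35}) :: 7]; E={z↦35}; C=[AP :: (0 * z) :: PRIM2(sub)]; D=[(∅, ∅, ∅)]⟩
12. ⟨S=∅; E={x↦7, z↦35}; C=[5]; D=[(∅, {z↦35}, [(0 * z) :: PRIM2(sub)]) :: (∅, ∅, ∅)]⟩
13. ⟨S=[5]; E={x↦7, z↦35}; C=∅; D=[(∅, {z↦35}, [(0 * z) :: PRIM2(sub)]) :: (∅, ∅, ∅)]⟩
14. ⟨S=[5]; E={z↦35}; C=[(0 * z) :: PRIM2(sub)]; D=[(∅, ∅, ∅)]⟩
15. ⟨S=[5]; E={z↦35}; C=[0 :: z :: PRIM2(mul) :: PRIM2(sub)]; D=[(∅, ∅, ∅)]⟩
16. ⟨S=[0 :: 5]; E={z↦35}; C=[z :: PRIM2(mul) :: PRIM2(sub)]; D=[(∅, ∅, ∅)]⟩
17. ⟨S=[35 :: 0 :: 5]; E={z↦35}; C=[PRIM2(mul) :: PRIM2(sub)]; D=[(∅, ∅, ∅)]⟩
18. ⟨S=[0 :: 5]; E={z↦35}; C=[PRIM2(sub)]; D=[(∅, ∅, ∅)]⟩
19. ⟨S=[5]; E={z↦35}; C=∅; D=[(∅, ∅, ∅)]⟩
20. ⟨S=[5]; E=∅; C=∅; D=∅⟩
→ final value 5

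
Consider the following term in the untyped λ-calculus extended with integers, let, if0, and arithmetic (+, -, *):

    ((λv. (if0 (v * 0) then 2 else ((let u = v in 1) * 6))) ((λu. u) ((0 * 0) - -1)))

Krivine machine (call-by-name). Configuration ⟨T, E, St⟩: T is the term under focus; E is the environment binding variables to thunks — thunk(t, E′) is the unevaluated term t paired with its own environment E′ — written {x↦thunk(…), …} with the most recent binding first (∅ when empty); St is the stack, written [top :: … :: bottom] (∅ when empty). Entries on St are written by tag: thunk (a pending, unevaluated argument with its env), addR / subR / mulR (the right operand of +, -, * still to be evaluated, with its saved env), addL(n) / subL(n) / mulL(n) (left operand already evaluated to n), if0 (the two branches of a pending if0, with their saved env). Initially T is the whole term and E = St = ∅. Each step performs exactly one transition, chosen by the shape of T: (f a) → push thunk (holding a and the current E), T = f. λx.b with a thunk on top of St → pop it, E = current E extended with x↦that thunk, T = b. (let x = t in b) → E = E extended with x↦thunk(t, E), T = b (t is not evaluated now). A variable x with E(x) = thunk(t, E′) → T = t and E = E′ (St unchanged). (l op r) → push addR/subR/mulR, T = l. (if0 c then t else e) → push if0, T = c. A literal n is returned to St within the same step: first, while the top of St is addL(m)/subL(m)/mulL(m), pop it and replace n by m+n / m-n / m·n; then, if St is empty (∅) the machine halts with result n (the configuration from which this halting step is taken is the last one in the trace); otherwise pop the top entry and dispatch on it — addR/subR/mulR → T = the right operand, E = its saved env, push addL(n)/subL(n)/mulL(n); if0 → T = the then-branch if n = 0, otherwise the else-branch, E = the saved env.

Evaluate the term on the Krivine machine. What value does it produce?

step 0: [T=((λv. (if0 (v * 0) then 2 else ((let u = v in 1) * 6))) ((λu. u) ((0 * 0) - -1))) | E=∅ | St=∅]
step 1: [T=(λv. (if0 (v * 0) then 2 else ((let u = v in 1) * 6))) | E=∅ | St=[thunk]]
step 2: [T=(if0 (v * 0) then 2 else ((let u = v in 1) * 6)) | E={v↦thunk(((λu. u) ((0 * 0) - -1)), ∅)} | St=∅]
step 3: [T=(v * 0) | E={v↦thunk(((λu. u) ((0 * 0) - -1)), ∅)} | St=[if0]]
step 4: [T=v | E={v↦thunk(((λu. u) ((0 * 0) - -1)), ∅)} | St=[mulR :: if0]]
step 5: [T=((λu. u) ((0 * 0) - -1)) | E=∅ | St=[mulR :: if0]]
step 6: [T=(λu. u) | E=∅ | St=[thunk :: mulR :: if0]]
step 7: [T=u | E={u↦thunk(((0 * 0) - -1), ∅)} | St=[mulR :: if0]]
step 8: [T=((0 * 0) - -1) | E=∅ | St=[mulR :: if0]]
step 9: [T=(0 * 0) | E=∅ | St=[subR :: mulR :: if0]]
step 10: [T=0 | E=∅ | St=[mulR :: subR :: mulR :: if0]]
step 11: [T=0 | E=∅ | St=[mulL(0) :: subR :: mulR :: if0]]
step 12: [T=-1 | E=∅ | St=[subL(0) :: mulR :: if0]]
step 13: [T=0 | E={v↦thunk(((λu. u) ((0 * 0) - -1)), ∅)} | St=[mulL(1) :: if0]]
step 14: [T=2 | E={v↦thunk(((λu. u) ((0 * 0) - -1)), ∅)} | St=∅]
→ final value 2

Answer: 2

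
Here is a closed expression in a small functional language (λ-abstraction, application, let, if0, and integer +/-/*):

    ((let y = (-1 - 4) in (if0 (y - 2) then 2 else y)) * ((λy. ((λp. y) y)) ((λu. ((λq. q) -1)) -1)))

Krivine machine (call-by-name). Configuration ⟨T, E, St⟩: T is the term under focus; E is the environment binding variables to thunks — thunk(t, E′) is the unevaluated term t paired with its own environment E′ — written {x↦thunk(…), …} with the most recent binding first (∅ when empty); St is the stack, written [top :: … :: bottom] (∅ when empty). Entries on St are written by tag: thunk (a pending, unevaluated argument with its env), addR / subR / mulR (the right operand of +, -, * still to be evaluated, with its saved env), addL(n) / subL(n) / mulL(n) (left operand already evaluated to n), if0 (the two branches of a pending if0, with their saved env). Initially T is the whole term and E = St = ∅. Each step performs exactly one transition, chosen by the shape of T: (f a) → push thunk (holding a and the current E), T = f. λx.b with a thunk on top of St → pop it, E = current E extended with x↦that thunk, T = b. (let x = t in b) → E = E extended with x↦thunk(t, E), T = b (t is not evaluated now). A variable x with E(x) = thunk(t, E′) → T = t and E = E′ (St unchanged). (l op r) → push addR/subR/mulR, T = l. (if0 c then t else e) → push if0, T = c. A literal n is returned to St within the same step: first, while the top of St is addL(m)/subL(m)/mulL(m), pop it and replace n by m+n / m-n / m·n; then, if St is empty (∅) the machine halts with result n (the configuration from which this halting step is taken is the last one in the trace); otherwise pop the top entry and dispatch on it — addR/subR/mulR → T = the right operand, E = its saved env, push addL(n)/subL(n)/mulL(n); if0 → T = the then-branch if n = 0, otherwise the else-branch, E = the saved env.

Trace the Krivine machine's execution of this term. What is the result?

0. <T=((let y = (-1 - 4) in (if0 (y - 2) then 2 else y)) * ((λy. ((λp. y) y)) ((λu. ((λq. q) -1)) -1))), E=∅, St=∅>
1. <T=(let y = (-1 - 4) in (if0 (y - 2) then 2 else y)), E=∅, St=[mulR]>
2. <T=(if0 (y - 2) then 2 else y), E={y↦thunk((-1 - 4), ∅)}, St=[mulR]>
3. <T=(y - 2), E={y↦thunk((-1 - 4), ∅)}, St=[if0 :: mulR]>
4. <T=y, E={y↦thunk((-1 - 4), ∅)}, St=[subR :: if0 :: mulR]>
5. <T=(-1 - 4), E=∅, St=[subR :: if0 :: mulR]>
6. <T=-1, E=∅, St=[subR :: subR :: if0 :: mulR]>
7. <T=4, E=∅, St=[subL(-1) :: subR :: if0 :: mulR]>
8. <T=2, E={y↦thunk((-1 - 4), ∅)}, St=[subL(-5) :: if0 :: mulR]>
9. <T=y, E={y↦thunk((-1 - 4), ∅)}, St=[mulR]>
10. <T=(-1 - 4), E=∅, St=[mulR]>
11. <T=-1, E=∅, St=[subR :: mulR]>
12. <T=4, E=∅, St=[subL(-1) :: mulR]>
13. <T=((λy. ((λp. y) y)) ((λu. ((λq. q) -1)) -1)), E=∅, St=[mulL(-5)]>
14. <T=(λy. ((λp. y) y)), E=∅, St=[thunk :: mulL(-5)]>
15. <T=((λp. y) y), E={y↦thunk(((λu. ((λq. q) -1)) -1), ∅)}, St=[mulL(-5)]>
16. <T=(λp. y), E={y↦thunk(((λu. ((λq. q) -1)) -1), ∅)}, St=[thunk :: mulL(-5)]>
17. <T=y, E={p↦thunk(y, {y↦thunk(((λu. ((λq. q) -1)) -1), ∅)}), y↦thunk(((λu. ((λq. q) -1)) -1), ∅)}, St=[mulL(-5)]>
18. <T=((λu. ((λq. q) -1)) -1), E=∅, St=[mulL(-5)]>
19. <T=(λu. ((λq. q) -1)), E=∅, St=[thunk :: mulL(-5)]>
20. <T=((λq. q) -1), E={u↦thunk(-1, ∅)}, St=[mulL(-5)]>
21. <T=(λq. q), E={u↦thunk(-1, ∅)}, St=[thunk :: mulL(-5)]>
22. <T=q, E={q↦thunk(-1, {u↦thunk(-1, ∅)}), u↦thunk(-1, ∅)}, St=[mulL(-5)]>
23. <T=-1, E={u↦thunk(-1, ∅)}, St=[mulL(-5)]>
→ final value 5

Answer: 5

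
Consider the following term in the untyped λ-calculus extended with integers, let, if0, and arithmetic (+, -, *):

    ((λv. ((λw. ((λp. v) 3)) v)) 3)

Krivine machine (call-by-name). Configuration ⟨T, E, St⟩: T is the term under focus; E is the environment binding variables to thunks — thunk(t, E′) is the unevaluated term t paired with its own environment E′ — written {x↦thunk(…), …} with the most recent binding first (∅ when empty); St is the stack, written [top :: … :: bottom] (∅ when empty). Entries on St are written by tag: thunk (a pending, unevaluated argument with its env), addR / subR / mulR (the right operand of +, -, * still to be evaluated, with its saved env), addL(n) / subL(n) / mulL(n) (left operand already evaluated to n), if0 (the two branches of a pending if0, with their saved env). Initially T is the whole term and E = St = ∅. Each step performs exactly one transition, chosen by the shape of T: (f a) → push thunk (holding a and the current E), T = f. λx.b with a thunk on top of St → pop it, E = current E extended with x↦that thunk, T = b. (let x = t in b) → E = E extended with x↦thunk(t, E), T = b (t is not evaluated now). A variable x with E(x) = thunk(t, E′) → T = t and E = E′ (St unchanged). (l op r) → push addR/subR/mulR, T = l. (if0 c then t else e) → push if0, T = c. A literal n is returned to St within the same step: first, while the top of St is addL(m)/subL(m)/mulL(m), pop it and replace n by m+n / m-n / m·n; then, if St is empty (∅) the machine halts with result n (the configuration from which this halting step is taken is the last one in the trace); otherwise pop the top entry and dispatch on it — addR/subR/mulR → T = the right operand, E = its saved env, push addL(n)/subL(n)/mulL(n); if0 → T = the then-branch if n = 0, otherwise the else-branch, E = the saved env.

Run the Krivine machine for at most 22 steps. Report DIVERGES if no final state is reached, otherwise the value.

[0] ⟨T=((λv. ((λw. ((λp. v) 3)) v)) 3); E=∅; St=∅⟩
[1] ⟨T=(λv. ((λw. ((λp. v) 3)) v)); E=∅; St=[thunk]⟩
[2] ⟨T=((λw. ((λp. v) 3)) v); E={v↦thunk(3, ∅)}; St=∅⟩
[3] ⟨T=(λw. ((λp. v) 3)); E={v↦thunk(3, ∅)}; St=[thunk]⟩
[4] ⟨T=((λp. v) 3); E={w↦thunk(v, {v↦thunk(3, ∅)}), v↦thunk(3, ∅)}; St=∅⟩
[5] ⟨T=(λp. v); E={w↦thunk(v, {v↦thunk(3, ∅)}), v↦thunk(3, ∅)}; St=[thunk]⟩
[6] ⟨T=v; E={p↦thunk(3, {w↦thunk(v, {v↦thunk(3, ∅)}), v↦thunk(3, ∅)}), w↦thunk(v, {v↦thunk(3, ∅)}), v↦thunk(3, ∅)}; St=∅⟩
[7] ⟨T=3; E=∅; St=∅⟩
→ final value 3

Answer: 3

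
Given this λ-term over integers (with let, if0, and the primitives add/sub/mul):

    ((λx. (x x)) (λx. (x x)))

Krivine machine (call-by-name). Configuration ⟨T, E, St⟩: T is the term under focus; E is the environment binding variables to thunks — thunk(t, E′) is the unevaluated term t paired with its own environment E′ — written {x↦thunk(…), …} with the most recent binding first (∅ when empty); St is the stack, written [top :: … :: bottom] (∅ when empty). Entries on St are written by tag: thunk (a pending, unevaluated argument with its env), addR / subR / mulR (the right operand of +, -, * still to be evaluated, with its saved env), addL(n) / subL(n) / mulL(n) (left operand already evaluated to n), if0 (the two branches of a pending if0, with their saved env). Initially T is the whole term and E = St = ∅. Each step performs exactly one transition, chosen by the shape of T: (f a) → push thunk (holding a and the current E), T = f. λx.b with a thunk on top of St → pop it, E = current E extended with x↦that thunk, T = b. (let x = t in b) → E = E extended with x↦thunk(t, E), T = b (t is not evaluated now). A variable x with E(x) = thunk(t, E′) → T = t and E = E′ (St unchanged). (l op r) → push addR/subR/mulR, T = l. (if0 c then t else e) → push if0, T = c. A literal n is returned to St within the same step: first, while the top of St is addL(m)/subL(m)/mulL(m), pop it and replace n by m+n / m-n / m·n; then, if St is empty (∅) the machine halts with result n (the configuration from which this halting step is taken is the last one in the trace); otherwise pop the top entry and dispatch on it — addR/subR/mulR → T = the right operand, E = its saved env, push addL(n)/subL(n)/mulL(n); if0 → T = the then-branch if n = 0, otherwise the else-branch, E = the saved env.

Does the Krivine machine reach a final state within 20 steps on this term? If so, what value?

[0] ⟨T=((λx. (x x)) (λx. (x x))); E=∅; St=∅⟩
[1] ⟨T=(λx. (x x)); E=∅; St=[thunk]⟩
[2] ⟨T=(x x); E={x↦thunk((λx. (x x)), ∅)}; St=∅⟩
[3] ⟨T=x; E={x↦thunk((λx. (x x)), ∅)}; St=[thunk]⟩
[4] ⟨T=(λx. (x x)); E=∅; St=[thunk]⟩
[5] ⟨T=(x x); E={x↦thunk(x, {x↦thunk((λx. (x x)), ∅)})}; St=∅⟩
[6] ⟨T=x; E={x↦thunk(x, {x↦thunk((λx. (x x)), ∅)})}; St=[thunk]⟩
[7] ⟨T=x; E={x↦thunk((λx. (x x)), ∅)}; St=[thunk]⟩
[8] ⟨T=(λx. (x x)); E=∅; St=[thunk]⟩
[9] ⟨T=(x x); E={x↦thunk(x, {x↦thunk(x, {x↦thunk((λx. (x x)), ∅)})})}; St=∅⟩
[10] ⟨T=x; E={x↦thunk(x, {x↦thunk(x, {x↦thunk((λx. (x x)), ∅)})})}; St=[thunk]⟩
[11] ⟨T=x; E={x↦thunk(x, {x↦thunk((λx. (x x)), ∅)})}; St=[thunk]⟩
[12] ⟨T=x; E={x↦thunk((λx. (x x)), ∅)}; St=[thunk]⟩
[13] ⟨T=(λx. (x x)); E=∅; St=[thunk]⟩
[14] ⟨T=(x x); E={x↦thunk(x, {x↦thunk(x, {x↦thunk(x, {x↦thunk((λx. (x x)), ∅)})})})}; St=∅⟩
[15] ⟨T=x; E={x↦thunk(x, {x↦thunk(x, {x↦thunk(x, {x↦thunk((λx. (x x)), ∅)})})})}; St=[thunk]⟩
[16] ⟨T=x; E={x↦thunk(x, {x↦thunk(x, {x↦thunk((λx. (x x)), ∅)})})}; St=[thunk]⟩
[17] ⟨T=x; E={x↦thunk(x, {x↦thunk((λx. (x x)), ∅)})}; St=[thunk]⟩
[18] ⟨T=x; E={x↦thunk((λx. (x x)), ∅)}; St=[thunk]⟩
[19] ⟨T=(λx. (x x)); E=∅; St=[thunk]⟩
[20] ⟨T=(x x); E={x↦thunk(x, {x↦thunk(x, {x↦thunk(x, {x↦thunk(x, {x↦thunk((λx. (x x)), ∅)})})})})}; St=∅⟩
→ 20 transitions taken and the configuration is still not final: no result within 20 steps

Answer: DIVERGES (no final state within 20 steps)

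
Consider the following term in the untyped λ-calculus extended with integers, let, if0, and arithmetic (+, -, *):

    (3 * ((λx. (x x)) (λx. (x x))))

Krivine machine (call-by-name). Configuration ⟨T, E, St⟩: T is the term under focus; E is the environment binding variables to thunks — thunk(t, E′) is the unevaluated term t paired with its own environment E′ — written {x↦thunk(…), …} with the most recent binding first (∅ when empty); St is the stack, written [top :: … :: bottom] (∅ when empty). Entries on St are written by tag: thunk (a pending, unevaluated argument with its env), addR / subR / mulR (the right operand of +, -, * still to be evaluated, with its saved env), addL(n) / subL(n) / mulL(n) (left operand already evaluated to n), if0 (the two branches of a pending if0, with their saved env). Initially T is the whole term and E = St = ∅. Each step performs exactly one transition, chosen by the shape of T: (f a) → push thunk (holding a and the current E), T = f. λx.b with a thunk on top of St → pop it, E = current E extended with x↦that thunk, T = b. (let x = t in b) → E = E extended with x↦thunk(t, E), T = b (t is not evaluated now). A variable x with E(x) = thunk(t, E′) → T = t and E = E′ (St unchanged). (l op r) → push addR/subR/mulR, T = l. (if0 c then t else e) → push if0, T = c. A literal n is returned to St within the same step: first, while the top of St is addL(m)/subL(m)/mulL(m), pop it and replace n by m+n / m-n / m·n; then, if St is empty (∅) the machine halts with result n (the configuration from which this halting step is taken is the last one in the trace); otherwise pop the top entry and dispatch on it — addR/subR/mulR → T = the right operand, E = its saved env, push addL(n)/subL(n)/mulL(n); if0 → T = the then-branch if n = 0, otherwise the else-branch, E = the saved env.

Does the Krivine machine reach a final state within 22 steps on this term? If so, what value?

step 0: [T=(3 * ((λx. (x x)) (λx. (x x)))) | E=∅ | St=∅]
step 1: [T=3 | E=∅ | St=[mulR]]
step 2: [T=((λx. (x x)) (λx. (x x))) | E=∅ | St=[mulL(3)]]
step 3: [T=(λx. (x x)) | E=∅ | St=[thunk :: mulL(3)]]
step 4: [T=(x x) | E={x↦thunk((λx. (x x)), ∅)} | St=[mulL(3)]]
step 5: [T=x | E={x↦thunk((λx. (x x)), ∅)} | St=[thunk :: mulL(3)]]
step 6: [T=(λx. (x x)) | E=∅ | St=[thunk :: mulL(3)]]
step 7: [T=(x x) | E={x↦thunk(x, {x↦thunk((λx. (x x)), ∅)})} | St=[mulL(3)]]
step 8: [T=x | E={x↦thunk(x, {x↦thunk((λx. (x x)), ∅)})} | St=[thunk :: mulL(3)]]
step 9: [T=x | E={x↦thunk((λx. (x x)), ∅)} | St=[thunk :: mulL(3)]]
step 10: [T=(λx. (x x)) | E=∅ | St=[thunk :: mulL(3)]]
step 11: [T=(x x) | E={x↦thunk(x, {x↦thunk(x, {x↦thunk((λx. (x x)), ∅)})})} | St=[mulL(3)]]
step 12: [T=x | E={x↦thunk(x, {x↦thunk(x, {x↦thunk((λx. (x x)), ∅)})})} | St=[thunk :: mulL(3)]]
step 13: [T=x | E={x↦thunk(x, {x↦thunk((λx. (x x)), ∅)})} | St=[thunk :: mulL(3)]]
step 14: [T=x | E={x↦thunk((λx. (x x)), ∅)} | St=[thunk :: mulL(3)]]
step 15: [T=(λx. (x x)) | E=∅ | St=[thunk :: mulL(3)]]
step 16: [T=(x x) | E={x↦thunk(x, {x↦thunk(x, {x↦thunk(x, {x↦thunk((λx. (x x)), ∅)})})})} | St=[mulL(3)]]
step 17: [T=x | E={x↦thunk(x, {x↦thunk(x, {x↦thunk(x, {x↦thunk((λx. (x x)), ∅)})})})} | St=[thunk :: mulL(3)]]
step 18: [T=x | E={x↦thunk(x, {x↦thunk(x, {x↦thunk((λx. (x x)), ∅)})})} | St=[thunk :: mulL(3)]]
step 19: [T=x | E={x↦thunk(x, {x↦thunk((λx. (x x)), ∅)})} | St=[thunk :: mulL(3)]]
step 20: [T=x | E={x↦thunk((λx. (x x)), ∅)} | St=[thunk :: mulL(3)]]
step 21: [T=(λx. (x x)) | E=∅ | St=[thunk :: mulL(3)]]
step 22: [T=(x x) | E={x↦thunk(x, {x↦thunk(x, {x↦thunk(x, {x↦thunk(x, {x↦thunk((λx. (x x)), ∅)})})})})} | St=[mulL(3)]]
→ 22 transitions taken and the configuration is still not final: no result within 22 steps

Answer: DIVERGES (no final state within 22 steps)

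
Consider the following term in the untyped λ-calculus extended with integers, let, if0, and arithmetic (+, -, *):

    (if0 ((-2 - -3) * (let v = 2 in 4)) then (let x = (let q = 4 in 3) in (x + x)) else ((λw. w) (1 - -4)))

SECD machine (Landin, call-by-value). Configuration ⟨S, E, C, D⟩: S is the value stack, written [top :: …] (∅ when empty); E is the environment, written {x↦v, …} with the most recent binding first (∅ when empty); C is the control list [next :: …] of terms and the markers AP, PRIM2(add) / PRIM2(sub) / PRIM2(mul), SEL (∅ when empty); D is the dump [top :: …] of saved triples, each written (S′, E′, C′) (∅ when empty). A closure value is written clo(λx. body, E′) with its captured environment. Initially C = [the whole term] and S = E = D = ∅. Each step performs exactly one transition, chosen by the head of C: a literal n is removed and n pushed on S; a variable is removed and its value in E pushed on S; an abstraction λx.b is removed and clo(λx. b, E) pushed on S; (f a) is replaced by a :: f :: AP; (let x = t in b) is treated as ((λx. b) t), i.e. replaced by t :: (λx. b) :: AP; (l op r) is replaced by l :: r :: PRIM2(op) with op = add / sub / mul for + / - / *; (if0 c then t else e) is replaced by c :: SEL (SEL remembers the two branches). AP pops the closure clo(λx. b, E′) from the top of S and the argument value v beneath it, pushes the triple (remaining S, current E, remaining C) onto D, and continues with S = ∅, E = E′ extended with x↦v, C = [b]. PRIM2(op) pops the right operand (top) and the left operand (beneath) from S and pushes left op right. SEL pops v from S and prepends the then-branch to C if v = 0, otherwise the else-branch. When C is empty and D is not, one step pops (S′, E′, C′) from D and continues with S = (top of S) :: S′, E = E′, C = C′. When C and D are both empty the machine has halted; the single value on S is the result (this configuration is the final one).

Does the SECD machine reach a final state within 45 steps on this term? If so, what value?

[0] [S=∅ | E=∅ | C=[(if0 ((-2 - -3) * (let v = 2 in 4)) then (let x = (let q = 4 in 3) in (x + x)) else ((λw. w) (1 - -4)))] | D=∅]
[1] [S=∅ | E=∅ | C=[((-2 - -3) * (let v = 2 in 4)) :: SEL] | D=∅]
[2] [S=∅ | E=∅ | C=[(-2 - -3) :: (let v = 2 in 4) :: PRIM2(mul) :: SEL] | D=∅]
[3] [S=∅ | E=∅ | C=[-2 :: -3 :: PRIM2(sub) :: (let v = 2 in 4) :: PRIM2(mul) :: SEL] | D=∅]
[4] [S=[-2] | E=∅ | C=[-3 :: PRIM2(sub) :: (let v = 2 in 4) :: PRIM2(mul) :: SEL] | D=∅]
[5] [S=[-3 :: -2] | E=∅ | C=[PRIM2(sub) :: (let v = 2 in 4) :: PRIM2(mul) :: SEL] | D=∅]
[6] [S=[1] | E=∅ | C=[(let v = 2 in 4) :: PRIM2(mul) :: SEL] | D=∅]
[7] [S=[1] | E=∅ | C=[2 :: (λv. 4) :: AP :: PRIM2(mul) :: SEL] | D=∅]
[8] [S=[2 :: 1] | E=∅ | C=[(λv. 4) :: AP :: PRIM2(mul) :: SEL] | D=∅]
[9] [S=[clo(λv. 4, ∅) :: 2 :: 1] | E=∅ | C=[AP :: PRIM2(mul) :: SEL] | D=∅]
[10] [S=∅ | E={v↦2} | C=[4] | D=[([1], ∅, [PRIM2(mul) :: SEL])]]
[11] [S=[4] | E={v↦2} | C=∅ | D=[([1], ∅, [PRIM2(mul) :: SEL])]]
[12] [S=[4 :: 1] | E=∅ | C=[PRIM2(mul) :: SEL] | D=∅]
[13] [S=[4] | E=∅ | C=[SEL] | D=∅]
[14] [S=∅ | E=∅ | C=[((λw. w) (1 - -4))] | D=∅]
[15] [S=∅ | E=∅ | C=[(1 - -4) :: (λw. w) :: AP] | D=∅]
[16] [S=∅ | E=∅ | C=[1 :: -4 :: PRIM2(sub) :: (λw. w) :: AP] | D=∅]
[17] [S=[1] | E=∅ | C=[-4 :: PRIM2(sub) :: (λw. w) :: AP] | D=∅]
[18] [S=[-4 :: 1] | E=∅ | C=[PRIM2(sub) :: (λw. w) :: AP] | D=∅]
[19] [S=[5] | E=∅ | C=[(λw. w) :: AP] | D=∅]
[20] [S=[clo(λw. w, ∅) :: 5] | E=∅ | C=[AP] | D=∅]
[21] [S=∅ | E={w↦5} | C=[w] | D=[(∅, ∅, ∅)]]
[22] [S=[5] | E={w↦5} | C=∅ | D=[(∅, ∅, ∅)]]
[23] [S=[5] | E=∅ | C=∅ | D=∅]
→ final value 5

Answer: 5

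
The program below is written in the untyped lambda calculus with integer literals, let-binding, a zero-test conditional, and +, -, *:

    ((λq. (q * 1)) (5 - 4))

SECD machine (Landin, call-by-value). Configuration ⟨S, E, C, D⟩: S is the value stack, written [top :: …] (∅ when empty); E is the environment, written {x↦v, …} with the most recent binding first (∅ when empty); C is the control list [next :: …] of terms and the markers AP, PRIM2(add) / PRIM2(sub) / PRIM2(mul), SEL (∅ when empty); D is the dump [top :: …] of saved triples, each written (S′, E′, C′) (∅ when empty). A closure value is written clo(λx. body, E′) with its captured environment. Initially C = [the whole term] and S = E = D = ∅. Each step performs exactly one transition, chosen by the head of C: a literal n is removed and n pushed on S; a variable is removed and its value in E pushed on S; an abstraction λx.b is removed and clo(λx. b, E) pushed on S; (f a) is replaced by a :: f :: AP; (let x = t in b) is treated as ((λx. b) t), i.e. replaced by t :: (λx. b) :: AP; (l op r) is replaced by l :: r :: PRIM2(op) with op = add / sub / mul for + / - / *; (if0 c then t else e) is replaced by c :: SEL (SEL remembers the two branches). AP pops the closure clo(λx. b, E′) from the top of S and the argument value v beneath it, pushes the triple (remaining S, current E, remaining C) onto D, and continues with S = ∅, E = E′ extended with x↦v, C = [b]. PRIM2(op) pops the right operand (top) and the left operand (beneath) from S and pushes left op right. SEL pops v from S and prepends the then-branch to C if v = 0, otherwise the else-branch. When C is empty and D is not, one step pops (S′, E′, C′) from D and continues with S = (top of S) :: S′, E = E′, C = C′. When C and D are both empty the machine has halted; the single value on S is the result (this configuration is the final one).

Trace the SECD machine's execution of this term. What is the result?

Answer: 1

Derivation:
t=0: ⟨S=∅; E=∅; C=[((λq. (q * 1)) (5 - 4))]; D=∅⟩
t=1: ⟨S=∅; E=∅; C=[(5 - 4) :: (λq. (q * 1)) :: AP]; D=∅⟩
t=2: ⟨S=∅; E=∅; C=[5 :: 4 :: PRIM2(sub) :: (λq. (q * 1)) :: AP]; D=∅⟩
t=3: ⟨S=[5]; E=∅; C=[4 :: PRIM2(sub) :: (λq. (q * 1)) :: AP]; D=∅⟩
t=4: ⟨S=[4 :: 5]; E=∅; C=[PRIM2(sub) :: (λq. (q * 1)) :: AP]; D=∅⟩
t=5: ⟨S=[1]; E=∅; C=[(λq. (q * 1)) :: AP]; D=∅⟩
t=6: ⟨S=[clo(λq. (q * 1), ∅) :: 1]; E=∅; C=[AP]; D=∅⟩
t=7: ⟨S=∅; E={q↦1}; C=[(q * 1)]; D=[(∅, ∅, ∅)]⟩
t=8: ⟨S=∅; E={q↦1}; C=[q :: 1 :: PRIM2(mul)]; D=[(∅, ∅, ∅)]⟩
t=9: ⟨S=[1]; E={q↦1}; C=[1 :: PRIM2(mul)]; D=[(∅, ∅, ∅)]⟩
t=10: ⟨S=[1 :: 1]; E={q↦1}; C=[PRIM2(mul)]; D=[(∅, ∅, ∅)]⟩
t=11: ⟨S=[1]; E={q↦1}; C=∅; D=[(∅, ∅, ∅)]⟩
t=12: ⟨S=[1]; E=∅; C=∅; D=∅⟩
→ final value 1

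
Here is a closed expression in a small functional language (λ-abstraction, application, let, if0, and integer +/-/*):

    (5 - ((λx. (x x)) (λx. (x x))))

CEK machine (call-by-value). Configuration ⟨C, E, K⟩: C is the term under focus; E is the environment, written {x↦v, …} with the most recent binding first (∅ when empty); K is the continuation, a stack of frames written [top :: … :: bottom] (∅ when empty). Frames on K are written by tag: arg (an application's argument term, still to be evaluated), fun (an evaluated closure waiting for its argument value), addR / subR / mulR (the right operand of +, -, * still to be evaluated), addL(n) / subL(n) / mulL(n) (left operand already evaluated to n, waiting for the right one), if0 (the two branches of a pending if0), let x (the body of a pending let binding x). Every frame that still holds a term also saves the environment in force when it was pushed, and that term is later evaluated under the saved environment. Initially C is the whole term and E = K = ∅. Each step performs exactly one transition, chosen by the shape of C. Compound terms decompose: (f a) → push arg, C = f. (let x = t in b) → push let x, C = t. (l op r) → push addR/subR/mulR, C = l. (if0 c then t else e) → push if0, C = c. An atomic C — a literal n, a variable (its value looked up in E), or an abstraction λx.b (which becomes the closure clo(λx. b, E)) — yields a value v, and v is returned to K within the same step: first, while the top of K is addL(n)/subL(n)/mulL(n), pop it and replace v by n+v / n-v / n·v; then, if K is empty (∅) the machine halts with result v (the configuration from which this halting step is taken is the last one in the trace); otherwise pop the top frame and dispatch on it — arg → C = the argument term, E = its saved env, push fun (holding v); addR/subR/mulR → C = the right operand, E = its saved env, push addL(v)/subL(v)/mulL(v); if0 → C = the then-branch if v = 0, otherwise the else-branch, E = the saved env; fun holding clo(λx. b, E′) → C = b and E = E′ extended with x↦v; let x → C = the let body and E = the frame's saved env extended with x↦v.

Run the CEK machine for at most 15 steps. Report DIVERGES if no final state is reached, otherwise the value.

t=0: <C=(5 - ((λx. (x x)) (λx. (x x)))), E=∅, K=∅>
t=1: <C=5, E=∅, K=[subR]>
t=2: <C=((λx. (x x)) (λx. (x x))), E=∅, K=[subL(5)]>
t=3: <C=(λx. (x x)), E=∅, K=[arg :: subL(5)]>
t=4: <C=(λx. (x x)), E=∅, K=[fun :: subL(5)]>
t=5: <C=(x x), E={x↦clo(λx. (x x), ∅)}, K=[subL(5)]>
t=6: <C=x, E={x↦clo(λx. (x x), ∅)}, K=[arg :: subL(5)]>
t=7: <C=x, E={x↦clo(λx. (x x), ∅)}, K=[fun :: subL(5)]>
… configuration repeats with period 3 (steps 5–7 recur indefinitely) …

Answer: DIVERGES (no final state within 15 steps)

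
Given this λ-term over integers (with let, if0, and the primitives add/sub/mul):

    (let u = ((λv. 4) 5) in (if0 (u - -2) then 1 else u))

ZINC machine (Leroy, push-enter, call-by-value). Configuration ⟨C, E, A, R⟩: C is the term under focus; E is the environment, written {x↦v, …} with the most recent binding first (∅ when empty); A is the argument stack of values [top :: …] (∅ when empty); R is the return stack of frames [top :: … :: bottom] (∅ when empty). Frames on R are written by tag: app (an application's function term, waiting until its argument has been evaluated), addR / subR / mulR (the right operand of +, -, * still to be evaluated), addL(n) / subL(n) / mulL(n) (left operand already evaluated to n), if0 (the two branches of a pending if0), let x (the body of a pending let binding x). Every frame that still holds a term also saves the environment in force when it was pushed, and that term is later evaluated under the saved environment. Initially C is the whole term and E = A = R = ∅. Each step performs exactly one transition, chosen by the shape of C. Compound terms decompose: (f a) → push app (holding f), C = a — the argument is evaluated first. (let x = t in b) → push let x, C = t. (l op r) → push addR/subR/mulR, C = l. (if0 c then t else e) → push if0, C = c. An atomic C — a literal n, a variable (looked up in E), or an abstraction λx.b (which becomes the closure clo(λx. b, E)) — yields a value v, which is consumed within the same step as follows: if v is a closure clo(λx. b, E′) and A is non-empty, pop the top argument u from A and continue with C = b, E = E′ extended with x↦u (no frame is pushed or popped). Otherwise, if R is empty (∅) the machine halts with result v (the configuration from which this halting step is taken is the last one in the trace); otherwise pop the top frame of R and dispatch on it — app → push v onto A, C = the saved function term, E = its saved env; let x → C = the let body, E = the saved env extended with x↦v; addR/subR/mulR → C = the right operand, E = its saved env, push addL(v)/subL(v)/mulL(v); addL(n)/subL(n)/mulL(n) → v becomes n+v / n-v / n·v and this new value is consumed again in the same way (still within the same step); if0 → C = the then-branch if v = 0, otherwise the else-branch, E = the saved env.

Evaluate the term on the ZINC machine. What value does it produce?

Answer: 4

Derivation:
step 0: [C=(let u = ((λv. 4) 5) in (if0 (u - -2) then 1 else u)) | E=∅ | A=∅ | R=∅]
step 1: [C=((λv. 4) 5) | E=∅ | A=∅ | R=[let u]]
step 2: [C=5 | E=∅ | A=∅ | R=[app :: let u]]
step 3: [C=(λv. 4) | E=∅ | A=[5] | R=[let u]]
step 4: [C=4 | E={v↦5} | A=∅ | R=[let u]]
step 5: [C=(if0 (u - -2) then 1 else u) | E={u↦4} | A=∅ | R=∅]
step 6: [C=(u - -2) | E={u↦4} | A=∅ | R=[if0]]
step 7: [C=u | E={u↦4} | A=∅ | R=[subR :: if0]]
step 8: [C=-2 | E={u↦4} | A=∅ | R=[subL(4) :: if0]]
step 9: [C=u | E={u↦4} | A=∅ | R=∅]
→ final value 4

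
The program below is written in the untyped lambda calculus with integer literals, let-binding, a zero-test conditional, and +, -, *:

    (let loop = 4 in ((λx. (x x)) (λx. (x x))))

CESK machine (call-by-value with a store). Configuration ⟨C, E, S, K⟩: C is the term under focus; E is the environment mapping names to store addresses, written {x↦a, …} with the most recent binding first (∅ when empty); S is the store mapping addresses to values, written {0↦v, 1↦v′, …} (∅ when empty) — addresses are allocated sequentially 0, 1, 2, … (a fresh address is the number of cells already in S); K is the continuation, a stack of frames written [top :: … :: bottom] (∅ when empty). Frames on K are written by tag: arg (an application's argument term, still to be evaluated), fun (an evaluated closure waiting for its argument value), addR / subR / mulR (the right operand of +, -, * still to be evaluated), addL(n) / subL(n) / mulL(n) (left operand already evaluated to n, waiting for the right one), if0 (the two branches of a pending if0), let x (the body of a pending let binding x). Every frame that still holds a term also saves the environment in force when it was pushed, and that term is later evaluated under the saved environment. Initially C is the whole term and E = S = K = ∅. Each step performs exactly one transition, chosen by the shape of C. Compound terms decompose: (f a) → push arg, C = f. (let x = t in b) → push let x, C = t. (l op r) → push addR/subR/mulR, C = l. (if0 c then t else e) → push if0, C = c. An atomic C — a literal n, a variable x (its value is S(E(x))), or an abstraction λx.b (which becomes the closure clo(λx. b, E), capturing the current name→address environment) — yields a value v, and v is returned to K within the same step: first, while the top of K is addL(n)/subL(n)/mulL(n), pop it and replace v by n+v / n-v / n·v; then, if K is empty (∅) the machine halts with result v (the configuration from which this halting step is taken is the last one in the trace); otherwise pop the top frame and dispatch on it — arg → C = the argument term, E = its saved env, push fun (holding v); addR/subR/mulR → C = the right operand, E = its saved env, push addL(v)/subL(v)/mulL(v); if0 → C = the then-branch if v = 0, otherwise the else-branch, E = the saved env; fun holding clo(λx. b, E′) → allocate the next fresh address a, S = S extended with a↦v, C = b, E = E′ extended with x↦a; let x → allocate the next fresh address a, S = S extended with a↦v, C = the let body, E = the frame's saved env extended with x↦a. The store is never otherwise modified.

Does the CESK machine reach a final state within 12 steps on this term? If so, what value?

step 0: [C=(let loop = 4 in ((λx. (x x)) (λx. (x x)))) | E=∅ | S=∅ | K=∅]
step 1: [C=4 | E=∅ | S=∅ | K=[let loop]]
step 2: [C=((λx. (x x)) (λx. (x x))) | E={loop↦0} | S={0↦4} | K=∅]
step 3: [C=(λx. (x x)) | E={loop↦0} | S={0↦4} | K=[arg]]
step 4: [C=(λx. (x x)) | E={loop↦0} | S={0↦4} | K=[fun]]
step 5: [C=(x x) | E={x↦1, loop↦0} | S={0↦4, 1↦clo(λx. (x x), {loop↦0})} | K=∅]
step 6: [C=x | E={x↦1, loop↦0} | S={0↦4, 1↦clo(λx. (x x), {loop↦0})} | K=[arg]]
step 7: [C=x | E={x↦1, loop↦0} | S={0↦4, 1↦clo(λx. (x x), {loop↦0})} | K=[fun]]
step 8: [C=(x x) | E={x↦2, loop↦0} | S={0↦4, 1↦clo(λx. (x x), {loop↦0}), 2↦clo(λx. (x x), {loop↦0})} | K=∅]
step 9: [C=x | E={x↦2, loop↦0} | S={0↦4, 1↦clo(λx. (x x), {loop↦0}), 2↦clo(λx. (x x), {loop↦0})} | K=[arg]]
step 10: [C=x | E={x↦2, loop↦0} | S={0↦4, 1↦clo(λx. (x x), {loop↦0}), 2↦clo(λx. (x x), {loop↦0})} | K=[fun]]
step 11: [C=(x x) | E={x↦3, loop↦0} | S={0↦4, 1↦clo(λx. (x x), {loop↦0}), 2↦clo(λx. (x x), {loop↦0}), 3↦clo(λx. (x x), {loop↦0})} | K=∅]
step 12: [C=x | E={x↦3, loop↦0} | S={0↦4, 1↦clo(λx. (x x), {loop↦0}), 2↦clo(λx. (x x), {loop↦0}), 3↦clo(λx. (x x), {loop↦0})} | K=[arg]]
→ 12 transitions taken and the configuration is still not final: no result within 12 steps

Answer: DIVERGES (no final state within 12 steps)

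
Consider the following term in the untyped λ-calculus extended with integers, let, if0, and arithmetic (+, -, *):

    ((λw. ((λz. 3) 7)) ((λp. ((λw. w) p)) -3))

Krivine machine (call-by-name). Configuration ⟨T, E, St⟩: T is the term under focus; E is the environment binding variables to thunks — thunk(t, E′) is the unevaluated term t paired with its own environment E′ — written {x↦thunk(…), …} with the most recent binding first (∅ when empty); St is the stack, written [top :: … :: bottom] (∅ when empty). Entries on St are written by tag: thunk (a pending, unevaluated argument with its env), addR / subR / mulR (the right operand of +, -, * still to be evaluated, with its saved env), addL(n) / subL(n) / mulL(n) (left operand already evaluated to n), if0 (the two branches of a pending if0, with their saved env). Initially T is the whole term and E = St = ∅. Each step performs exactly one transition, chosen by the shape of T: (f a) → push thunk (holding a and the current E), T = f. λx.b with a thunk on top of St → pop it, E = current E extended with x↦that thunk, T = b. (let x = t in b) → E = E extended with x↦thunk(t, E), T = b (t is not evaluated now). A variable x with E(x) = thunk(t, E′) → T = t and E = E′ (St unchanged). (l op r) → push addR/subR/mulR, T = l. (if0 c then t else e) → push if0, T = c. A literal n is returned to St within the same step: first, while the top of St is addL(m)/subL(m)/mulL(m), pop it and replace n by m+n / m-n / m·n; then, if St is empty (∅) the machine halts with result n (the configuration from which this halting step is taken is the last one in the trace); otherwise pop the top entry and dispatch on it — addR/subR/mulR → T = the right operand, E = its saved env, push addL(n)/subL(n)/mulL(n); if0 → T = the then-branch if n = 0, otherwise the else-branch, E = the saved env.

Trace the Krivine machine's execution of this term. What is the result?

t=0: [T=((λw. ((λz. 3) 7)) ((λp. ((λw. w) p)) -3)) | E=∅ | St=∅]
t=1: [T=(λw. ((λz. 3) 7)) | E=∅ | St=[thunk]]
t=2: [T=((λz. 3) 7) | E={w↦thunk(((λp. ((λw. w) p)) -3), ∅)} | St=∅]
t=3: [T=(λz. 3) | E={w↦thunk(((λp. ((λw. w) p)) -3), ∅)} | St=[thunk]]
t=4: [T=3 | E={z↦thunk(7, {w↦thunk(((λp. ((λw. w) p)) -3), ∅)}), w↦thunk(((λp. ((λw. w) p)) -3), ∅)} | St=∅]
→ final value 3

Answer: 3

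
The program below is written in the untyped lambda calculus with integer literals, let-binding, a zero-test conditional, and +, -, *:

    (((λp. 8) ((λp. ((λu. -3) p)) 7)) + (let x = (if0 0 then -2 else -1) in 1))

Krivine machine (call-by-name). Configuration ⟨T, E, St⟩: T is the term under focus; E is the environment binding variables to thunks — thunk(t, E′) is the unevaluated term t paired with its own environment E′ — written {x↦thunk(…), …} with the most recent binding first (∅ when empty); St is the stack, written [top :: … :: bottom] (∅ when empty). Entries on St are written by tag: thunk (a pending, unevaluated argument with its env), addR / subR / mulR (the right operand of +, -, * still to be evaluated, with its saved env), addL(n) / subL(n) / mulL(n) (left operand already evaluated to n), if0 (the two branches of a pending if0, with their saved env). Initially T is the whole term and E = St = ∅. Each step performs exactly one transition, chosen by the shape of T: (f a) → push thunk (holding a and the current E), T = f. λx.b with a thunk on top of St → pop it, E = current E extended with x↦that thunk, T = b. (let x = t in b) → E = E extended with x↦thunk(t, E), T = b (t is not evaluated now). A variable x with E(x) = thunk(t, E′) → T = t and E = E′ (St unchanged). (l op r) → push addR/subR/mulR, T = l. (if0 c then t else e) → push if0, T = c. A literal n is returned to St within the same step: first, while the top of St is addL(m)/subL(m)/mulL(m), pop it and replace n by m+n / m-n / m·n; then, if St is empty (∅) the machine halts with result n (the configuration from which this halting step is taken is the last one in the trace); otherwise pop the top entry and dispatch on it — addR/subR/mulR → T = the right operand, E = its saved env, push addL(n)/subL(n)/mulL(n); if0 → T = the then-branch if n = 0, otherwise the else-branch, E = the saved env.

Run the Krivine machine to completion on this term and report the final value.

[0] ⟨T=(((λp. 8) ((λp. ((λu. -3) p)) 7)) + (let x = (if0 0 then -2 else -1) in 1)); E=∅; St=∅⟩
[1] ⟨T=((λp. 8) ((λp. ((λu. -3) p)) 7)); E=∅; St=[addR]⟩
[2] ⟨T=(λp. 8); E=∅; St=[thunk :: addR]⟩
[3] ⟨T=8; E={p↦thunk(((λp. ((λu. -3) p)) 7), ∅)}; St=[addR]⟩
[4] ⟨T=(let x = (if0 0 then -2 else -1) in 1); E=∅; St=[addL(8)]⟩
[5] ⟨T=1; E={x↦thunk((if0 0 then -2 else -1), ∅)}; St=[addL(8)]⟩
→ final value 9

Answer: 9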